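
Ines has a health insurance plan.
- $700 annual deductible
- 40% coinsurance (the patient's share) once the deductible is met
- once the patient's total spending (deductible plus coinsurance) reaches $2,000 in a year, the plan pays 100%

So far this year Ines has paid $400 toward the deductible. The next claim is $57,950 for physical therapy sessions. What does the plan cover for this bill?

$56,350

Remaining deductible: $700 − $400 = $300.
The remaining $57,650 (= $57,950 − $300) moves to coinsurance.
Patient's 40% share of $57,650 is $23,060.
That puts the patient's cost at $300 + $23,060 = $23,360 before any cap.
That would bring total out-of-pocket to $23,760, past the $2,000 cap. The patient is capped at $2,000 − $400 = $1,600 on this claim.
Insurer pays the balance: $57,950 − $1,600 = $56,350.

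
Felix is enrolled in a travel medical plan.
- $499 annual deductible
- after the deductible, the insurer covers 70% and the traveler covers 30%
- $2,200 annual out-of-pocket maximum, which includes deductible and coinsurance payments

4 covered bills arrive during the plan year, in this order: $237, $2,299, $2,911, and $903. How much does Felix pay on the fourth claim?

Bill 1, $237: fully absorbed by the deductible. Traveler pays $237; OOP now $237.
Bill 2, $2,299: $262 to deductible, leaving $2,037; 30% of $2,037 = $611.10. Traveler owes $873.10 (running OOP $1,110.10).
Bill 3, $2,911: deductible met; 30% of $2,911 = $873.30. Traveler pays $873.30; OOP now $1,983.40.
Bill 4, $903: deductible already satisfied, so traveler's share is 30% × $903 = $270.90. OOP would hit $2,254.30 > $2,200, so the cap limits the traveler to $2,200 − $1,983.40 = $216.60.

$216.60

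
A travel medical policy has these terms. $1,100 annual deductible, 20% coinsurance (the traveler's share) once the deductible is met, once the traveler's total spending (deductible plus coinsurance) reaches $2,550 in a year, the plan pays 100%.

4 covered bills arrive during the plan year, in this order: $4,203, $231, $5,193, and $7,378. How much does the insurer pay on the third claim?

$4,409.80

Bill 1, $4,203: $1,100 finishes the deductible; $3,103 goes to coinsurance; 20% of $3,103 = $620.60. Cost to traveler: $1,720.60. OOP to date $1,720.60. Plan pays $4,203 − $1,720.60 = $2,482.40.
Bill 2, $231: deductible met; 20% of $231 = $46.20. Traveler pays $46.20; OOP now $1,766.80. Plan pays $231 − $46.20 = $184.80.
Bill 3, $5,193: deductible already satisfied, so traveler's share is 20% × $5,193 = $1,038.60. OOP would hit $2,805.40 > $2,550, so the cap limits the traveler to $2,550 − $1,766.80 = $783.20. Insurer: $5,193 − $783.20 = $4,409.80.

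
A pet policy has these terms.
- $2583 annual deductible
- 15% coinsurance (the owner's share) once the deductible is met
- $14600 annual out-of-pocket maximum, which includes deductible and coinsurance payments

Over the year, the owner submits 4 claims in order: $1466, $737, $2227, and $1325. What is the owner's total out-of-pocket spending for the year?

Bill 1, $1466: all of it applies to the deductible. Cost to owner: $1466. OOP to date $1466.
Bill 2, $737: entire amount goes to the deductible. Cost to owner: $737. OOP to date $2203.
Bill 3, $2227: $380 finishes the deductible; $1847 goes to coinsurance; 15% of $1847 = $277.05. Cost to owner: $657.05. OOP to date $2860.05.
Bill 4, $1325: 15% coinsurance on $1325 = $198.75. Owner owes $198.75 (running OOP $3058.80).
Summing the owner's payments: $1466 + $737 + $657.05 + $198.75 = $3058.80.

$3058.80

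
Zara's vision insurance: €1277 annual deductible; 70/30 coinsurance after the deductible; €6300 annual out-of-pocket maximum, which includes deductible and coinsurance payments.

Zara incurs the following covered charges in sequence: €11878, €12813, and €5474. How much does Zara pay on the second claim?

Bill 1, €11878: €1277 finishes the deductible; €10601 goes to coinsurance; 30% of €10601 = €3180.30. Member owes €4457.30 (running OOP €4457.30).
Bill 2, €12813: deductible already satisfied, so member's share is 30% × €12813 = €3843.90. OOP would hit €8301.20 > €6300, so the cap limits the member to €6300 − €4457.30 = €1842.70.

€1842.70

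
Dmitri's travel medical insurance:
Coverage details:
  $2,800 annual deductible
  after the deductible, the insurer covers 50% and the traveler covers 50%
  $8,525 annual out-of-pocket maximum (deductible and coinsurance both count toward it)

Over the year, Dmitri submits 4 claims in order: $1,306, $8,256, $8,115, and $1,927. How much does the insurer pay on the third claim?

Claim 1 ($1,306): fully absorbed by the deductible. Traveler owes $1,306 (running OOP $1,306). Insurer: $1,306 − $1,306 = $0.
Claim 2 ($8,256): deductible takes $1,494, $6,762 remains; traveler's 50% is $3,381. Cost to traveler: $4,875. OOP to date $6,181. Plan pays $8,256 − $4,875 = $3,381.
Claim 3 ($8,115): 50% coinsurance on $8,115 = $4,057.50. That would push OOP to $10,238.50, over the $8,525 cap, so traveler pays $8,525 − $6,181 = $2,344. Plan pays $8,115 − $2,344 = $5,771.

$5,771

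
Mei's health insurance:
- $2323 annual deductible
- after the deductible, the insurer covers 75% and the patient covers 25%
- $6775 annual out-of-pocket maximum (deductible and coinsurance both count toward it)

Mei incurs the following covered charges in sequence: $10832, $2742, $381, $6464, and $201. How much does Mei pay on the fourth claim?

$1544

Claim 1 — $10832: $2323 finishes the deductible; $8509 goes to coinsurance; 25% of $8509 = $2127.25. Patient pays $4450.25; OOP now $4450.25.
Claim 2 — $2742: deductible already satisfied, so patient's share is 25% × $2742 = $685.50. Patient pays $685.50; OOP now $5135.75.
Claim 3 — $381: deductible already satisfied, so patient's share is 25% × $381 = $95.25. Cost to patient: $95.25. OOP to date $5231.
Claim 4 — $6464: deductible met; 25% of $6464 = $1616. OOP would hit $6847 > $6775, so the cap limits the patient to $6775 − $5231 = $1544.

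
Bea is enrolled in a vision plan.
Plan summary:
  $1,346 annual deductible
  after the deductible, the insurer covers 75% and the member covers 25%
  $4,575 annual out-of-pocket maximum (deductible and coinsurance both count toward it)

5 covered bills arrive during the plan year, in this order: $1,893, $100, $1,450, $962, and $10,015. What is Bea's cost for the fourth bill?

$240.50

Claim 1 ($1,893): deductible takes $1,346, $547 remains; coinsurance $547 × 25% = $136.75. Member owes $1,482.75 (running OOP $1,482.75).
Claim 2 ($100): deductible met; 25% of $100 = $25. Member pays $25; OOP now $1,507.75.
Claim 3 ($1,450): 25% coinsurance on $1,450 = $362.50. Cost to member: $362.50. OOP to date $1,870.25.
Claim 4 ($962): deductible met; 25% of $962 = $240.50. Cost to member: $240.50. OOP to date $2,110.75.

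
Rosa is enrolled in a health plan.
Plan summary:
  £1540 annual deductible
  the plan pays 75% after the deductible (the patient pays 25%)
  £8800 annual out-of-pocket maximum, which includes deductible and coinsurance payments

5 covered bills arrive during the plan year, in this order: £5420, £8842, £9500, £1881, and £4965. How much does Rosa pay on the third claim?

£2375

Bill 1, £5420: deductible takes £1540, £3880 remains; coinsurance £3880 × 25% = £970. Cost to patient: £2510. OOP to date £2510.
Bill 2, £8842: 25% coinsurance on £8842 = £2210.50. Cost to patient: £2210.50. OOP to date £4720.50.
Bill 3, £9500: 25% coinsurance on £9500 = £2375. Patient owes £2375 (running OOP £7095.50).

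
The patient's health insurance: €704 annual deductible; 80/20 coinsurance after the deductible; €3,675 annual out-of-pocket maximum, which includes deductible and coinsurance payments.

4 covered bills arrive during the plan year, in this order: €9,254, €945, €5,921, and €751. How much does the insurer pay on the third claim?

#1 (€9,254): €704 finishes the deductible; €8,550 goes to coinsurance; coinsurance €8,550 × 20% = €1,710. Patient pays €2,414; OOP now €2,414. Plan pays €9,254 − €2,414 = €6,840.
#2 (€945): 20% coinsurance on €945 = €189. Patient pays €189; OOP now €2,603. Plan pays €945 − €189 = €756.
#3 (€5,921): deductible met; 20% of €5,921 = €1,184.20. OOP would hit €3,787.20 > €3,675, so the cap limits the patient to €3,675 − €2,603 = €1,072. Plan pays €5,921 − €1,072 = €4,849.

€4,849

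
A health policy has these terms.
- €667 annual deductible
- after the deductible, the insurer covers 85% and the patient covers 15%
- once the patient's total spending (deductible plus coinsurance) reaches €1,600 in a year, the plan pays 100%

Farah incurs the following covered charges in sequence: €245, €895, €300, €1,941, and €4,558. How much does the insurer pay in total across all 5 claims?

€6,339

Claim 1 (€245): fully absorbed by the deductible. Cost to patient: €245. OOP to date €245. Plan pays €245 − €245 = €0.
Claim 2 (€895): deductible takes €422, €473 remains; coinsurance €473 × 15% = €70.95. Cost to patient: €492.95. OOP to date €737.95. Plan pays €895 − €492.95 = €402.05.
Claim 3 (€300): 15% coinsurance on €300 = €45. Cost to patient: €45. OOP to date €782.95. Insurer: €300 − €45 = €255.
Claim 4 (€1,941): deductible met; 15% of €1,941 = €291.15. Patient pays €291.15; OOP now €1,074.10. Insurer: €1,941 − €291.15 = €1,649.85.
Claim 5 (€4,558): deductible met; 15% of €4,558 = €683.70. OOP would hit €1,757.80 > €1,600, so the cap limits the patient to €1,600 − €1,074.10 = €525.90. Insurer: €4,558 − €525.90 = €4,032.10.
Insurer total = bills − patient's total = €7,939 − €1,600 = €6,339.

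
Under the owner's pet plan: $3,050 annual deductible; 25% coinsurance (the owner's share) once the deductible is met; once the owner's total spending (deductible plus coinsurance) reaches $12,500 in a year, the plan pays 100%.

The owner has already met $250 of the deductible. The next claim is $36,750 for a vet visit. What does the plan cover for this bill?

$25,462.50

Deductible still to meet: $3,050 − $250 = $2,800.
That leaves $36,750 − $2,800 = $33,950 for coinsurance.
25% of $33,950 = $8,487.50 falls to the owner.
Owner responsibility before any cap: $2,800 + $8,487.50 = $11,287.50.
Year-to-date out-of-pocket becomes $250 + $11,287.50 = $11,537.50, still under the $12,500 maximum, so no cap applies.
The insurer covers the remainder: $36,750 − $11,287.50 = $25,462.50.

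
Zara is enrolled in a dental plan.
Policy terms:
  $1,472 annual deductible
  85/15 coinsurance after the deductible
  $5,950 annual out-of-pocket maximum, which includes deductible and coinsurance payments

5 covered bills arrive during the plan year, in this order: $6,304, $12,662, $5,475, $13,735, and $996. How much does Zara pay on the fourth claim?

$1,032.65

#1 ($6,304): $1,472 finishes the deductible; $4,832 goes to coinsurance; patient's 15% is $724.80. Patient pays $2,196.80; OOP now $2,196.80.
#2 ($12,662): deductible already satisfied, so patient's share is 15% × $12,662 = $1,899.30. Cost to patient: $1,899.30. OOP to date $4,096.10.
#3 ($5,475): 15% coinsurance on $5,475 = $821.25. Cost to patient: $821.25. OOP to date $4,917.35.
#4 ($13,735): 15% coinsurance on $13,735 = $2,060.25. Adding that to $4,917.35 gives $6,977.60, past the $5,950 cap; patient pays only $5,950 − $4,917.35 = $1,032.65.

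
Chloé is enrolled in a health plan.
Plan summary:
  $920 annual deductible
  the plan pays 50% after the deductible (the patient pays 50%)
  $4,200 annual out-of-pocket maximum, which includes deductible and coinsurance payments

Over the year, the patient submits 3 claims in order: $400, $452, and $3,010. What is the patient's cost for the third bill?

$1,539

Bill 1, $400: all of it applies to the deductible. Patient owes $400 (running OOP $400).
Bill 2, $452: all of it applies to the deductible. Patient owes $452 (running OOP $852).
Bill 3, $3,010: deductible takes $68, $2,942 remains; 50% of $2,942 = $1,471. Patient pays $1,539; OOP now $2,391.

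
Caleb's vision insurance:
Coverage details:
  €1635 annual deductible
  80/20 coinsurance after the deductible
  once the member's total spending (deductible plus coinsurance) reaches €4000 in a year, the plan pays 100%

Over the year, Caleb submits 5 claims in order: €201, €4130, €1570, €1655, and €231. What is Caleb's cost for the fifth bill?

Claim 1 (€201): all of it applies to the deductible. Member owes €201 (running OOP €201).
Claim 2 (€4130): deductible takes €1434, €2696 remains; coinsurance €2696 × 20% = €539.20. Cost to member: €1973.20. OOP to date €2174.20.
Claim 3 (€1570): 20% coinsurance on €1570 = €314. Member pays €314; OOP now €2488.20.
Claim 4 (€1655): deductible already satisfied, so member's share is 20% × €1655 = €331. Cost to member: €331. OOP to date €2819.20.
Claim 5 (€231): deductible already satisfied, so member's share is 20% × €231 = €46.20. Member owes €46.20 (running OOP €2865.40).

€46.20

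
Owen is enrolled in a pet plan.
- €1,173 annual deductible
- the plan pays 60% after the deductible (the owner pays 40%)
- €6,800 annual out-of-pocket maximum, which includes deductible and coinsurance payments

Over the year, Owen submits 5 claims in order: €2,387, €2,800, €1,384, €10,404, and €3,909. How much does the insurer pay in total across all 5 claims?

Claim 1 (€2,387): €1,173 to deductible, leaving €1,214; 40% of €1,214 = €485.60. Cost to owner: €1,658.60. OOP to date €1,658.60. Plan pays €2,387 − €1,658.60 = €728.40.
Claim 2 (€2,800): deductible already satisfied, so owner's share is 40% × €2,800 = €1,120. Owner pays €1,120; OOP now €2,778.60. Insurer: €2,800 − €1,120 = €1,680.
Claim 3 (€1,384): deductible met; 40% of €1,384 = €553.60. Owner owes €553.60 (running OOP €3,332.20). Plan pays €1,384 − €553.60 = €830.40.
Claim 4 (€10,404): deductible already satisfied, so owner's share is 40% × €10,404 = €4,161.60. Adding that to €3,332.20 gives €7,493.80, past the €6,800 cap; owner pays only €6,800 − €3,332.20 = €3,467.80. Insurer: €10,404 − €3,467.80 = €6,936.20.
Claim 5 (€3,909): 40% coinsurance on €3,909 = €1,563.60. That would push OOP to €8,363.60, over the €6,800 cap, so owner pays €6,800 − €6,800 = €0. Plan pays €3,909 − €0 = €3,909.
Insurer total: €728.40 + €1,680 + €830.40 + €6,936.20 + €3,909 = €14,084.

€14,084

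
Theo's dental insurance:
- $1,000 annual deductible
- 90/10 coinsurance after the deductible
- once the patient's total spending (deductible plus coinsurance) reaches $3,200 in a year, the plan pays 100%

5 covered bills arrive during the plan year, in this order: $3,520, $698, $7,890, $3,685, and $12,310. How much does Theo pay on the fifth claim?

Bill 1, $3,520: deductible takes $1,000, $2,520 remains; 10% of $2,520 = $252. Cost to patient: $1,252. OOP to date $1,252.
Bill 2, $698: 10% coinsurance on $698 = $69.80. Patient pays $69.80; OOP now $1,321.80.
Bill 3, $7,890: deductible met; 10% of $7,890 = $789. Patient pays $789; OOP now $2,110.80.
Bill 4, $3,685: deductible met; 10% of $3,685 = $368.50. Cost to patient: $368.50. OOP to date $2,479.30.
Bill 5, $12,310: deductible met; 10% of $12,310 = $1,231. OOP would hit $3,710.30 > $3,200, so the cap limits the patient to $3,200 − $2,479.30 = $720.70.

$720.70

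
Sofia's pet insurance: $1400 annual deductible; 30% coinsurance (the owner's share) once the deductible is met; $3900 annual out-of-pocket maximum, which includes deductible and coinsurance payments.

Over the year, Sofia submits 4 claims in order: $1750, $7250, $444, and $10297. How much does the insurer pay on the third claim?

Claim 1 ($1750): $1400 to deductible, leaving $350; 30% of $350 = $105. Owner pays $1505; OOP now $1505. Insurer: $1750 − $1505 = $245.
Claim 2 ($7250): deductible met; 30% of $7250 = $2175. Owner owes $2175 (running OOP $3680). Plan pays $7250 − $2175 = $5075.
Claim 3 ($444): deductible already satisfied, so owner's share is 30% × $444 = $133.20. Cost to owner: $133.20. OOP to date $3813.20. Plan pays $444 − $133.20 = $310.80.

$310.80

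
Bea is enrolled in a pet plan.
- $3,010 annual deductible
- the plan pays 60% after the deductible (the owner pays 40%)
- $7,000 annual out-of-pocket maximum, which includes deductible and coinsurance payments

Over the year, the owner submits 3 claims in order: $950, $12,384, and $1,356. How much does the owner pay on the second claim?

$6,050

Bill 1, $950: all of it applies to the deductible. Owner pays $950; OOP now $950.
Bill 2, $12,384: $2,060 finishes the deductible; $10,324 goes to coinsurance; 40% of $10,324 = $4,129.60. Together that's $2,060 + $4,129.60 = $6,189.60. Adding that to $950 gives $7,139.60, past the $7,000 cap; owner pays only $7,000 − $950 = $6,050.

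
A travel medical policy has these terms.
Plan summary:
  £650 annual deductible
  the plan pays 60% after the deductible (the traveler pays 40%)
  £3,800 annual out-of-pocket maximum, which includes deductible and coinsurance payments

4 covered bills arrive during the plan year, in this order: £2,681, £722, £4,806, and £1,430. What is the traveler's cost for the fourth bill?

Claim 1 (£2,681): £650 finishes the deductible; £2,031 goes to coinsurance; coinsurance £2,031 × 40% = £812.40. Traveler pays £1,462.40; OOP now £1,462.40.
Claim 2 (£722): deductible met; 40% of £722 = £288.80. Traveler owes £288.80 (running OOP £1,751.20).
Claim 3 (£4,806): deductible met; 40% of £4,806 = £1,922.40. Traveler owes £1,922.40 (running OOP £3,673.60).
Claim 4 (£1,430): 40% coinsurance on £1,430 = £572. OOP would hit £4,245.60 > £3,800, so the cap limits the traveler to £3,800 − £3,673.60 = £126.40.

£126.40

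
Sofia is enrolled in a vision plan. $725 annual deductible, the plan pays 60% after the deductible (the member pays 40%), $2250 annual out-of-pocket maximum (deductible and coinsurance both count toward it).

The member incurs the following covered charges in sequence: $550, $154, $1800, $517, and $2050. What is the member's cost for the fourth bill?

$206.80

Claim 1 ($550): fully absorbed by the deductible. Member pays $550; OOP now $550.
Claim 2 ($154): fully absorbed by the deductible. Member pays $154; OOP now $704.
Claim 3 ($1800): $21 finishes the deductible; $1779 goes to coinsurance; member's 40% is $711.60. Member owes $732.60 (running OOP $1436.60).
Claim 4 ($517): deductible met; 40% of $517 = $206.80. Cost to member: $206.80. OOP to date $1643.40.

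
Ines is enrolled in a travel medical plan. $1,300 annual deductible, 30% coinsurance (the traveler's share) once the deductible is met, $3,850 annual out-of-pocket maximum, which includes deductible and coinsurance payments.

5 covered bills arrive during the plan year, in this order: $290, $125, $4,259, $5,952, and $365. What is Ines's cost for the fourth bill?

$1,537.80

Bill 1, $290: all of it applies to the deductible. Cost to traveler: $290. OOP to date $290.
Bill 2, $125: all of it applies to the deductible. Traveler owes $125 (running OOP $415).
Bill 3, $4,259: $885 to deductible, leaving $3,374; coinsurance $3,374 × 30% = $1,012.20. Cost to traveler: $1,897.20. OOP to date $2,312.20.
Bill 4, $5,952: deductible already satisfied, so traveler's share is 30% × $5,952 = $1,785.60. Adding that to $2,312.20 gives $4,097.80, past the $3,850 cap; traveler pays only $3,850 − $2,312.20 = $1,537.80.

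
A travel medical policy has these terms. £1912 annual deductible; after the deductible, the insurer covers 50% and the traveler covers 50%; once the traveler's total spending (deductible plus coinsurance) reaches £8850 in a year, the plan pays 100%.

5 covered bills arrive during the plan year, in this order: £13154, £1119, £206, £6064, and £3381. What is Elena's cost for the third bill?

#1 (£13154): deductible takes £1912, £11242 remains; coinsurance £11242 × 50% = £5621. Cost to traveler: £7533. OOP to date £7533.
#2 (£1119): 50% coinsurance on £1119 = £559.50. Traveler pays £559.50; OOP now £8092.50.
#3 (£206): deductible already satisfied, so traveler's share is 50% × £206 = £103. Traveler pays £103; OOP now £8195.50.

£103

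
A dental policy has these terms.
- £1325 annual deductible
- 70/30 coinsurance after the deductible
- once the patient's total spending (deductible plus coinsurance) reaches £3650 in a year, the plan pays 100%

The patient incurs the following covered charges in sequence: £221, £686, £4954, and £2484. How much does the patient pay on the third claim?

£1778.80

#1 (£221): fully absorbed by the deductible. Cost to patient: £221. OOP to date £221.
#2 (£686): entire amount goes to the deductible. Patient owes £686 (running OOP £907).
#3 (£4954): £418 to deductible, leaving £4536; coinsurance £4536 × 30% = £1360.80. Patient pays £1778.80; OOP now £2685.80.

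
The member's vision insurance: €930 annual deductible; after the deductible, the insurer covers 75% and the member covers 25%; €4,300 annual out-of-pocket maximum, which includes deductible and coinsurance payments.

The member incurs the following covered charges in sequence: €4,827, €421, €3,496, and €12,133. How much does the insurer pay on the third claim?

€2,622

#1 (€4,827): deductible takes €930, €3,897 remains; coinsurance €3,897 × 25% = €974.25. Member pays €1,904.25; OOP now €1,904.25. Plan pays €4,827 − €1,904.25 = €2,922.75.
#2 (€421): 25% coinsurance on €421 = €105.25. Member pays €105.25; OOP now €2,009.50. Insurer: €421 − €105.25 = €315.75.
#3 (€3,496): deductible already satisfied, so member's share is 25% × €3,496 = €874. Member pays €874; OOP now €2,883.50. Insurer: €3,496 − €874 = €2,622.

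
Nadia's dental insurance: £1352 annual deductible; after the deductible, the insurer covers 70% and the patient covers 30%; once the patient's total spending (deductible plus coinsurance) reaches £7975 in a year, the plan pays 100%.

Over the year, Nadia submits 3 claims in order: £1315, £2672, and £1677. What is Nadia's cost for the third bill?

£503.10

Claim 1 (£1315): fully absorbed by the deductible. Patient owes £1315 (running OOP £1315).
Claim 2 (£2672): deductible takes £37, £2635 remains; patient's 30% is £790.50. Cost to patient: £827.50. OOP to date £2142.50.
Claim 3 (£1677): deductible met; 30% of £1677 = £503.10. Cost to patient: £503.10. OOP to date £2645.60.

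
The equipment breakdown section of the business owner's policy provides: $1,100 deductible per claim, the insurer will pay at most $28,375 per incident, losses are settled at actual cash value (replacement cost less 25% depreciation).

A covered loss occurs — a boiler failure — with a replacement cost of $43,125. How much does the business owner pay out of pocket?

Actual cash value after 25% depreciation: $43,125 × 75% = $32,343.75.
Subtract the deductible: $32,343.75 − $1,100 = $31,243.75.
The $28,375 per-incident cap binds; insurer pays $28,375.
The business owner bears the rest of the original loss: $43,125 − $28,375 = $14,750.

$14,750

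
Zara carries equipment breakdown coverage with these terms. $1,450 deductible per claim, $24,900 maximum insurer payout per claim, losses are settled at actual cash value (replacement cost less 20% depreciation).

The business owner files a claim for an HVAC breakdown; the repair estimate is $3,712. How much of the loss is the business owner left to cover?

$2,192.40

Depreciate 20%: the covered value is $3,712 × 0.8 = $2,969.60.
After the deductible, $2,969.60 − $1,450 = $1,519.60 remains.
$1,519.60 is within the $24,900 limit, so the insurer pays $1,519.60.
Business owner's share is the uncovered remainder: $3,712 − $1,519.60 = $2,192.40.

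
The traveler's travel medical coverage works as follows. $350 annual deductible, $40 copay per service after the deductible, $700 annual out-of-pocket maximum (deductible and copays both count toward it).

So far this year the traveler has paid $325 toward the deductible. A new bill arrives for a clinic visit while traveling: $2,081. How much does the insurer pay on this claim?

$2,016

$325 of the $350 deductible is already met, leaving $25.
After the $25 deductible portion, $2,081 − $25 = $2,056 is subject to the copay.
Copay on this service: $40.
So the traveler owes $25 + $40 = $65 before any cap.
Year-to-date out-of-pocket becomes $325 + $65 = $390, still under the $700 maximum, so no cap applies.
Insurer pays the balance: $2,081 − $65 = $2,016.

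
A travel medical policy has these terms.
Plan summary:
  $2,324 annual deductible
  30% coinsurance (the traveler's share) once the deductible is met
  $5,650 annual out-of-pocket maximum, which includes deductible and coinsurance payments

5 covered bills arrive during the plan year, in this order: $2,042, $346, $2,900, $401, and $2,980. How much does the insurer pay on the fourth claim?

Bill 1, $2,042: entire amount goes to the deductible. Cost to traveler: $2,042. OOP to date $2,042. Plan pays $2,042 − $2,042 = $0.
Bill 2, $346: $282 finishes the deductible; $64 goes to coinsurance; 30% of $64 = $19.20. Traveler owes $301.20 (running OOP $2,343.20). Insurer: $346 − $301.20 = $44.80.
Bill 3, $2,900: deductible already satisfied, so traveler's share is 30% × $2,900 = $870. Traveler owes $870 (running OOP $3,213.20). Plan pays $2,900 − $870 = $2,030.
Bill 4, $401: deductible already satisfied, so traveler's share is 30% × $401 = $120.30. Traveler pays $120.30; OOP now $3,333.50. Plan pays $401 − $120.30 = $280.70.

$280.70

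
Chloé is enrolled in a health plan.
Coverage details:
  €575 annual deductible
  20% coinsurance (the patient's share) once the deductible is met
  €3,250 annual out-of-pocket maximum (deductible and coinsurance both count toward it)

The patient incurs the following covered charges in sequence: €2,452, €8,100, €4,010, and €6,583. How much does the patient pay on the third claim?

€679.60

Claim 1 (€2,452): €575 to deductible, leaving €1,877; patient's 20% is €375.40. Patient owes €950.40 (running OOP €950.40).
Claim 2 (€8,100): deductible met; 20% of €8,100 = €1,620. Cost to patient: €1,620. OOP to date €2,570.40.
Claim 3 (€4,010): 20% coinsurance on €4,010 = €802. Adding that to €2,570.40 gives €3,372.40, past the €3,250 cap; patient pays only €3,250 − €2,570.40 = €679.60.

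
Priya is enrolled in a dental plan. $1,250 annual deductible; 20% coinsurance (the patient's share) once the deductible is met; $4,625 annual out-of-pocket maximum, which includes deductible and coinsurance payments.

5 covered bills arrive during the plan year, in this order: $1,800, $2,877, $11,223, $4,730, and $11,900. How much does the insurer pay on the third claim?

Claim 1 ($1,800): $1,250 to deductible, leaving $550; coinsurance $550 × 20% = $110. Cost to patient: $1,360. OOP to date $1,360. Plan pays $1,800 − $1,360 = $440.
Claim 2 ($2,877): 20% coinsurance on $2,877 = $575.40. Patient pays $575.40; OOP now $1,935.40. Insurer: $2,877 − $575.40 = $2,301.60.
Claim 3 ($11,223): 20% coinsurance on $11,223 = $2,244.60. Cost to patient: $2,244.60. OOP to date $4,180. Insurer: $11,223 − $2,244.60 = $8,978.40.

$8,978.40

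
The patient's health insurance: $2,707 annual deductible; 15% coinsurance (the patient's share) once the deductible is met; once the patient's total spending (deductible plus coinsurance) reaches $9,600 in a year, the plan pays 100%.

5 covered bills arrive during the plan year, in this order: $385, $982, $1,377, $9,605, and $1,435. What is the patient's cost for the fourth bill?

Claim 1 ($385): fully absorbed by the deductible. Patient owes $385 (running OOP $385).
Claim 2 ($982): entire amount goes to the deductible. Patient owes $982 (running OOP $1,367).
Claim 3 ($1,377): deductible takes $1,340, $37 remains; 15% of $37 = $5.55. Cost to patient: $1,345.55. OOP to date $2,712.55.
Claim 4 ($9,605): 15% coinsurance on $9,605 = $1,440.75. Patient pays $1,440.75; OOP now $4,153.30.

$1,440.75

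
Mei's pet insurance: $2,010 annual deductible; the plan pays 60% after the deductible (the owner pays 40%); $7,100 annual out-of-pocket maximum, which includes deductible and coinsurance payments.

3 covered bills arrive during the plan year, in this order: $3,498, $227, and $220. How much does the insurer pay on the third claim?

#1 ($3,498): $2,010 finishes the deductible; $1,488 goes to coinsurance; coinsurance $1,488 × 40% = $595.20. Owner pays $2,605.20; OOP now $2,605.20. Insurer: $3,498 − $2,605.20 = $892.80.
#2 ($227): 40% coinsurance on $227 = $90.80. Cost to owner: $90.80. OOP to date $2,696. Plan pays $227 − $90.80 = $136.20.
#3 ($220): deductible met; 40% of $220 = $88. Owner pays $88; OOP now $2,784. Plan pays $220 − $88 = $132.

$132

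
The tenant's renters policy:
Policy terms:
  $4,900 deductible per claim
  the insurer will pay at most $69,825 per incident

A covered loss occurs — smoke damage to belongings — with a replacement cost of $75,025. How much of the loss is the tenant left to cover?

$5,200

After the deductible, $75,025 − $4,900 = $70,125 remains.
$70,125 exceeds the $69,825 limit, so the insurer pays the limit: $69,825.
Out of pocket: $75,025 − $69,825 = $5,200.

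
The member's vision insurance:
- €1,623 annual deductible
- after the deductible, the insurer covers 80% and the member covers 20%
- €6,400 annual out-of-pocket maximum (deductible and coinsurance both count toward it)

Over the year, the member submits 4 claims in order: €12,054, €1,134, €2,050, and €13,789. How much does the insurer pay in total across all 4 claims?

#1 (€12,054): €1,623 to deductible, leaving €10,431; member's 20% is €2,086.20. Member pays €3,709.20; OOP now €3,709.20. Plan pays €12,054 − €3,709.20 = €8,344.80.
#2 (€1,134): deductible met; 20% of €1,134 = €226.80. Member pays €226.80; OOP now €3,936. Plan pays €1,134 − €226.80 = €907.20.
#3 (€2,050): 20% coinsurance on €2,050 = €410. Member owes €410 (running OOP €4,346). Plan pays €2,050 − €410 = €1,640.
#4 (€13,789): deductible already satisfied, so member's share is 20% × €13,789 = €2,757.80. That would push OOP to €7,103.80, over the €6,400 cap, so member pays €6,400 − €4,346 = €2,054. Plan pays €13,789 − €2,054 = €11,735.
Insurer total: €8,344.80 + €907.20 + €1,640 + €11,735 = €22,627.

€22,627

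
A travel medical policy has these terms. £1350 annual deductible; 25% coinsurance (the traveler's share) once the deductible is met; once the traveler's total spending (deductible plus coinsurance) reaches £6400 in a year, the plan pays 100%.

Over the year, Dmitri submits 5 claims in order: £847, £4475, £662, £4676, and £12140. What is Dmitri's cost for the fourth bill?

Claim 1 — £847: all of it applies to the deductible. Cost to traveler: £847. OOP to date £847.
Claim 2 — £4475: £503 finishes the deductible; £3972 goes to coinsurance; 25% of £3972 = £993. Traveler owes £1496 (running OOP £2343).
Claim 3 — £662: 25% coinsurance on £662 = £165.50. Cost to traveler: £165.50. OOP to date £2508.50.
Claim 4 — £4676: 25% coinsurance on £4676 = £1169. Traveler owes £1169 (running OOP £3677.50).

£1169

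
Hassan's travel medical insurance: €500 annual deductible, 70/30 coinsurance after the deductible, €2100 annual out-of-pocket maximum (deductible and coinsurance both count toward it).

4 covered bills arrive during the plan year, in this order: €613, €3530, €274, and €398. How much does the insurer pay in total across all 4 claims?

Claim 1 — €613: €500 to deductible, leaving €113; traveler's 30% is €33.90. Traveler owes €533.90 (running OOP €533.90). Insurer: €613 − €533.90 = €79.10.
Claim 2 — €3530: deductible already satisfied, so traveler's share is 30% × €3530 = €1059. Traveler owes €1059 (running OOP €1592.90). Plan pays €3530 − €1059 = €2471.
Claim 3 — €274: deductible met; 30% of €274 = €82.20. Traveler owes €82.20 (running OOP €1675.10). Plan pays €274 − €82.20 = €191.80.
Claim 4 — €398: deductible already satisfied, so traveler's share is 30% × €398 = €119.40. Traveler owes €119.40 (running OOP €1794.50). Insurer: €398 − €119.40 = €278.60.
Insurer total: €79.10 + €2471 + €191.80 + €278.60 = €3020.50.

€3020.50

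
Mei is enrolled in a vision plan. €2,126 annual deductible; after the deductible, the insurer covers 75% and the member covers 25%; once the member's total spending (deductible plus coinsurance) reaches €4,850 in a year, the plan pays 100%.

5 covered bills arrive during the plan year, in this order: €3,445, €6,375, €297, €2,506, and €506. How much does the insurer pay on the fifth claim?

€406.25

Bill 1, €3,445: deductible takes €2,126, €1,319 remains; member's 25% is €329.75. Member owes €2,455.75 (running OOP €2,455.75). Plan pays €3,445 − €2,455.75 = €989.25.
Bill 2, €6,375: 25% coinsurance on €6,375 = €1,593.75. Member owes €1,593.75 (running OOP €4,049.50). Insurer: €6,375 − €1,593.75 = €4,781.25.
Bill 3, €297: deductible already satisfied, so member's share is 25% × €297 = €74.25. Member owes €74.25 (running OOP €4,123.75). Insurer: €297 − €74.25 = €222.75.
Bill 4, €2,506: deductible already satisfied, so member's share is 25% × €2,506 = €626.50. Member owes €626.50 (running OOP €4,750.25). Insurer: €2,506 − €626.50 = €1,879.50.
Bill 5, €506: 25% coinsurance on €506 = €126.50. OOP would hit €4,876.75 > €4,850, so the cap limits the member to €4,850 − €4,750.25 = €99.75. Insurer: €506 − €99.75 = €406.25.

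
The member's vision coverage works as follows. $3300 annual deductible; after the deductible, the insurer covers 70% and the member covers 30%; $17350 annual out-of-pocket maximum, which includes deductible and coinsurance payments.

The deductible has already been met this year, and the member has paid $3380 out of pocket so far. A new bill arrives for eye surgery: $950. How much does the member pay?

With the deductible met, the entire $950 is subject to coinsurance.
Member's 30% share of $950 is $285.
Cumulative spending $3380 + $285 = $3665 stays under the $17350 maximum.

$285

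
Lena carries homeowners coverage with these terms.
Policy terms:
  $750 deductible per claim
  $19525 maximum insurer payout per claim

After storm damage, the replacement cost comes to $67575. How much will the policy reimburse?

$19525

After the deductible, $67575 − $750 = $66825 remains.
$66825 exceeds the $19525 limit, so the insurer pays the limit: $19525.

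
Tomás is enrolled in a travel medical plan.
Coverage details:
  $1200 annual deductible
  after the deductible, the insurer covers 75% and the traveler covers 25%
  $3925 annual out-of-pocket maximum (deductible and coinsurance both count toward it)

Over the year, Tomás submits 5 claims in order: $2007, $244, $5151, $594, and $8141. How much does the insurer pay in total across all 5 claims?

$12212

Claim 1 — $2007: deductible takes $1200, $807 remains; traveler's 25% is $201.75. Traveler owes $1401.75 (running OOP $1401.75). Plan pays $2007 − $1401.75 = $605.25.
Claim 2 — $244: 25% coinsurance on $244 = $61. Traveler pays $61; OOP now $1462.75. Plan pays $244 − $61 = $183.
Claim 3 — $5151: deductible met; 25% of $5151 = $1287.75. Traveler owes $1287.75 (running OOP $2750.50). Plan pays $5151 − $1287.75 = $3863.25.
Claim 4 — $594: deductible met; 25% of $594 = $148.50. Traveler owes $148.50 (running OOP $2899). Plan pays $594 − $148.50 = $445.50.
Claim 5 — $8141: 25% coinsurance on $8141 = $2035.25. That would push OOP to $4934.25, over the $3925 cap, so traveler pays $3925 − $2899 = $1026. Insurer: $8141 − $1026 = $7115.
Insurer total = bills − traveler's total = $16137 − $3925 = $12212.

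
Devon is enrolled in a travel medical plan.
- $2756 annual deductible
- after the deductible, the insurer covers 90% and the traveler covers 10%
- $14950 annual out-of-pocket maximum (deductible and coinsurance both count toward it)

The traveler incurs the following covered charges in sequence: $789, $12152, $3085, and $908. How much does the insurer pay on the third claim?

Bill 1, $789: entire amount goes to the deductible. Traveler owes $789 (running OOP $789). Insurer: $789 − $789 = $0.
Bill 2, $12152: deductible takes $1967, $10185 remains; 10% of $10185 = $1018.50. Cost to traveler: $2985.50. OOP to date $3774.50. Insurer: $12152 − $2985.50 = $9166.50.
Bill 3, $3085: deductible already satisfied, so traveler's share is 10% × $3085 = $308.50. Traveler owes $308.50 (running OOP $4083). Insurer: $3085 − $308.50 = $2776.50.

$2776.50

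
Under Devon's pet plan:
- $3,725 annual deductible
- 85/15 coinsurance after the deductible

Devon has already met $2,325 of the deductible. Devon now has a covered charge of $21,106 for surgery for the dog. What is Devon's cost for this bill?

$4,355.90

$2,325 of the $3,725 deductible is already met, leaving $1,400.
That leaves $21,106 − $1,400 = $19,706 for coinsurance.
Owner's 15% share of $19,706 is $2,955.90.
That puts the owner's cost at $1,400 + $2,955.90 = $4,355.90.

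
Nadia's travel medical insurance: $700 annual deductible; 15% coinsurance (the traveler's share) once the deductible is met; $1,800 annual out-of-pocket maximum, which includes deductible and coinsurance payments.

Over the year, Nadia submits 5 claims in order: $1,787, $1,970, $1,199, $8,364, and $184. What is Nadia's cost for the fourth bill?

#1 ($1,787): deductible takes $700, $1,087 remains; coinsurance $1,087 × 15% = $163.05. Cost to traveler: $863.05. OOP to date $863.05.
#2 ($1,970): deductible already satisfied, so traveler's share is 15% × $1,970 = $295.50. Traveler owes $295.50 (running OOP $1,158.55).
#3 ($1,199): deductible already satisfied, so traveler's share is 15% × $1,199 = $179.85. Cost to traveler: $179.85. OOP to date $1,338.40.
#4 ($8,364): deductible met; 15% of $8,364 = $1,254.60. That would push OOP to $2,593, over the $1,800 cap, so traveler pays $1,800 − $1,338.40 = $461.60.

$461.60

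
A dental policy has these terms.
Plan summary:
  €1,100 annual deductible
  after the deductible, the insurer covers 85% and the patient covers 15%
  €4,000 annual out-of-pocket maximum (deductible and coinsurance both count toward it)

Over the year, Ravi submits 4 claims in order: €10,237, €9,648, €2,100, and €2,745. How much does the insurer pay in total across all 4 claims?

€20,730

Claim 1 (€10,237): deductible takes €1,100, €9,137 remains; coinsurance €9,137 × 15% = €1,370.55. Patient owes €2,470.55 (running OOP €2,470.55). Insurer: €10,237 − €2,470.55 = €7,766.45.
Claim 2 (€9,648): deductible already satisfied, so patient's share is 15% × €9,648 = €1,447.20. Patient owes €1,447.20 (running OOP €3,917.75). Plan pays €9,648 − €1,447.20 = €8,200.80.
Claim 3 (€2,100): deductible met; 15% of €2,100 = €315. Adding that to €3,917.75 gives €4,232.75, past the €4,000 cap; patient pays only €4,000 − €3,917.75 = €82.25. Plan pays €2,100 − €82.25 = €2,017.75.
Claim 4 (€2,745): 15% coinsurance on €2,745 = €411.75. That would push OOP to €4,411.75, over the €4,000 cap, so patient pays €4,000 − €4,000 = €0. Plan pays €2,745 − €0 = €2,745.
Insurer total: €7,766.45 + €8,200.80 + €2,017.75 + €2,745 = €20,730.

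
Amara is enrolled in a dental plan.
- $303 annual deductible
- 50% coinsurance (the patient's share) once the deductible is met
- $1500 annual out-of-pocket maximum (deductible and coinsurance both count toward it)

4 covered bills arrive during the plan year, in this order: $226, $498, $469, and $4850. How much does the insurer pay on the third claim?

Bill 1, $226: fully absorbed by the deductible. Cost to patient: $226. OOP to date $226. Plan pays $226 − $226 = $0.
Bill 2, $498: $77 finishes the deductible; $421 goes to coinsurance; patient's 50% is $210.50. Patient pays $287.50; OOP now $513.50. Insurer: $498 − $287.50 = $210.50.
Bill 3, $469: deductible met; 50% of $469 = $234.50. Patient pays $234.50; OOP now $748. Plan pays $469 − $234.50 = $234.50.

$234.50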